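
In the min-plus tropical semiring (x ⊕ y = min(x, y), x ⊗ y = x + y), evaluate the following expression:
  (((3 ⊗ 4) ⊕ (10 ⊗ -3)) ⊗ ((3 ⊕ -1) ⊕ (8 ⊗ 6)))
(((3 ⊗ 4) ⊕ (10 ⊗ -3)) ⊗ ((3 ⊕ -1) ⊕ (8 ⊗ 6))) = 6

Expand innermost to outermost. Recall ⊕ takes the minimum of its arguments and ⊗ takes their sum. Working out the expression (((3 ⊗ 4) ⊕ (10 ⊗ -3)) ⊗ ((3 ⊕ -1) ⊕ (8 ⊗ 6))) gives 6.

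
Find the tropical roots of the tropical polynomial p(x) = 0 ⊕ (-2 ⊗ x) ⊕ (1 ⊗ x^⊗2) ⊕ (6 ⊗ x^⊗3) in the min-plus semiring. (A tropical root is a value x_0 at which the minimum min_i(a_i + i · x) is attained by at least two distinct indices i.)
Roots: {-5, -3, 2}

Each tropical root is a break point of the lower envelope of the lines y = a_i + i · x (there are 4 lines, with slopes 0, 1, ..., 3). Only the lines that attain the minimum somewhere contribute to roots; other lines are dominated. Here the surviving (envelope) indices are i = 3, i = 2, i = 1, i = 0.
Intersections between consecutive envelope lines give the roots: for adjacent envelope indices i < j the intersection is x = (a_i − a_j) / (j − i). Reading off the sorted break points: {-5, -3, 2}.
Verification: at each break x_0, at least two indices attain the minimum of min_i(a_i + i · x_0).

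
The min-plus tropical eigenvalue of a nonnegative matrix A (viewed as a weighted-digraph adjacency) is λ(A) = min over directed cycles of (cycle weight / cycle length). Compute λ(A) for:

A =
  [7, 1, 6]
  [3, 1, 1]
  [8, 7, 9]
λ(A) = 1

Enumerate directed cycles and compute their means (weight / length). Sample:
  cycle 0 → 0: weight = 7, length = 1, mean = 7/1 ≈ 7.000
  cycle 1 → 1: weight = 1, length = 1, mean = 1/1 ≈ 1.000
  cycle 2 → 2: weight = 9, length = 1, mean = 9/1 ≈ 9.000
  cycle 0 → 1 → 0: weight = 4, length = 2, mean = 4/2 ≈ 2.000
  cycle 0 → 2 → 0: weight = 14, length = 2, mean = 14/2 ≈ 7.000
  cycle 1 → 0 → 1: weight = 4, length = 2, mean = 4/2 ≈ 2.000
Minimum mean = 1.000, attained e.g. along the cycle 1 → 1 with weight 1 and length 1. So λ(A) = 1/1 = 1.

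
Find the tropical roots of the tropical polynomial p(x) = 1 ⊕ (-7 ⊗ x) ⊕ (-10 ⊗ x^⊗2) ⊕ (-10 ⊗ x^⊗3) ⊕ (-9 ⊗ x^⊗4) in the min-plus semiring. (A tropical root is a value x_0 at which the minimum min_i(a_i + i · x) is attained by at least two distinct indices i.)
Roots: {-1, 0, 3, 8}

Each tropical root is a break point of the lower envelope of the lines y = a_i + i · x (there are 5 lines, with slopes 0, 1, ..., 4). Only the lines that attain the minimum somewhere contribute to roots; other lines are dominated. Here the surviving (envelope) indices are i = 4, i = 3, i = 2, i = 1, i = 0.
Intersections between consecutive envelope lines give the roots: for adjacent envelope indices i < j the intersection is x = (a_i − a_j) / (j − i). Reading off the sorted break points: {-1, 0, 3, 8}.
Verification: at each break x_0, at least two indices attain the minimum of min_i(a_i + i · x_0).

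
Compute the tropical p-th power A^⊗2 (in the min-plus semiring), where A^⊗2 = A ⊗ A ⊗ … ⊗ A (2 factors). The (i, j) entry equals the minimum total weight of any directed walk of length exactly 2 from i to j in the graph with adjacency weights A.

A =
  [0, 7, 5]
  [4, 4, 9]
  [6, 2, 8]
A^⊗2 =
  [0, 7, 5]
  [4, 8, 9]
  [6, 6, 11]

Each entry (A^⊗2)_ij equals the minimum over all length-2 walks i = v_0 → v_1 → … → v_2 = j of Σ_t A[v_t][v_{t+1}]. For example, for (i, j) = (0, 2) we minimise over 3 possible intermediate vertex sequences; the minimum is 5, attained along the walk 0 → 0 → 2.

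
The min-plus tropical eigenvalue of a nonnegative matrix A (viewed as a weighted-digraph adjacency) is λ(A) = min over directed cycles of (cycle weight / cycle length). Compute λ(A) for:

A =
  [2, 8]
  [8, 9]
λ(A) = 2

Enumerate directed cycles and compute their means (weight / length). Sample:
  cycle 0 → 0: weight = 2, length = 1, mean = 2/1 ≈ 2.000
  cycle 1 → 1: weight = 9, length = 1, mean = 9/1 ≈ 9.000
  cycle 0 → 1 → 0: weight = 16, length = 2, mean = 16/2 ≈ 8.000
  cycle 1 → 0 → 1: weight = 16, length = 2, mean = 16/2 ≈ 8.000
Minimum mean = 2.000, attained e.g. along the cycle 0 → 0 with weight 2 and length 1. So λ(A) = 2/1 = 2.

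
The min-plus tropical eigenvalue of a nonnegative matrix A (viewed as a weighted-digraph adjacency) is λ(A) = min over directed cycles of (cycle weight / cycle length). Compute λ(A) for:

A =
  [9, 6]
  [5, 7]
λ(A) = 11/2

Enumerate directed cycles and compute their means (weight / length). Sample:
  cycle 0 → 0: weight = 9, length = 1, mean = 9/1 ≈ 9.000
  cycle 1 → 1: weight = 7, length = 1, mean = 7/1 ≈ 7.000
  cycle 0 → 1 → 0: weight = 11, length = 2, mean = 11/2 ≈ 5.500
  cycle 1 → 0 → 1: weight = 11, length = 2, mean = 11/2 ≈ 5.500
Minimum mean = 5.500, attained e.g. along the cycle 0 → 1 → 0 with weight 11 and length 2. So λ(A) = 11/2 = 11/2.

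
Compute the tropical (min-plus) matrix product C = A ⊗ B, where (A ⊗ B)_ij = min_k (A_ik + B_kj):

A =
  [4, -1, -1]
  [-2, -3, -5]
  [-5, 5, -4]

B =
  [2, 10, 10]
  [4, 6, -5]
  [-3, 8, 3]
A ⊗ B =
  [-4, 5, -6]
  [-8, 3, -8]
  [-7, 4, -1]

Apply the min-plus product entry-by-entry:
  C[0][0] = min over k of (A[0][0] + B[0][0] = 4 + 2 = 6, A[0][1] + B[1][0] = -1 + 4 = 3, A[0][2] + B[2][0] = -1 + -3 = -4) = -4 (attained at k = 2)
  C[0][1] = min over k of (A[0][0] + B[0][1] = 4 + 10 = 14, A[0][1] + B[1][1] = -1 + 6 = 5, A[0][2] + B[2][1] = -1 + 8 = 7) = 5 (attained at k = 1)
  C[0][2] = min over k of (A[0][0] + B[0][2] = 4 + 10 = 14, A[0][1] + B[1][2] = -1 + -5 = -6, A[0][2] + B[2][2] = -1 + 3 = 2) = -6 (attained at k = 1)
  C[1][0] = min over k of (A[1][0] + B[0][0] = -2 + 2 = 0, A[1][1] + B[1][0] = -3 + 4 = 1, A[1][2] + B[2][0] = -5 + -3 = -8) = -8 (attained at k = 2)
  C[1][1] = min over k of (A[1][0] + B[0][1] = -2 + 10 = 8, A[1][1] + B[1][1] = -3 + 6 = 3, A[1][2] + B[2][1] = -5 + 8 = 3) = 3 (attained at k = 1)
  C[1][2] = min over k of (A[1][0] + B[0][2] = -2 + 10 = 8, A[1][1] + B[1][2] = -3 + -5 = -8, A[1][2] + B[2][2] = -5 + 3 = -2) = -8 (attained at k = 1)
  C[2][0] = min over k of (A[2][0] + B[0][0] = -5 + 2 = -3, A[2][1] + B[1][0] = 5 + 4 = 9, A[2][2] + B[2][0] = -4 + -3 = -7) = -7 (attained at k = 2)
  C[2][1] = min over k of (A[2][0] + B[0][1] = -5 + 10 = 5, A[2][1] + B[1][1] = 5 + 6 = 11, A[2][2] + B[2][1] = -4 + 8 = 4) = 4 (attained at k = 2)
  C[2][2] = min over k of (A[2][0] + B[0][2] = -5 + 10 = 5, A[2][1] + B[1][2] = 5 + -5 = 0, A[2][2] + B[2][2] = -4 + 3 = -1) = -1 (attained at k = 2)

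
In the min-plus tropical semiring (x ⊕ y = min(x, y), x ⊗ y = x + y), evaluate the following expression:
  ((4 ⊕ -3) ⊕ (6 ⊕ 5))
((4 ⊕ -3) ⊕ (6 ⊕ 5)) = -3

Expand innermost to outermost. Recall ⊕ takes the minimum of its arguments and ⊗ takes their sum. Working out the expression ((4 ⊕ -3) ⊕ (6 ⊕ 5)) gives -3.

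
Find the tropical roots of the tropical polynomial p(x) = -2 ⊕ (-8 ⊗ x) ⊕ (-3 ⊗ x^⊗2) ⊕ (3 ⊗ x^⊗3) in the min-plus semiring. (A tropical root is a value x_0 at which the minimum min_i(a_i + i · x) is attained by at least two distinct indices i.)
Roots: {-6, -5, 6}

Each tropical root is a break point of the lower envelope of the lines y = a_i + i · x (there are 4 lines, with slopes 0, 1, ..., 3). Only the lines that attain the minimum somewhere contribute to roots; other lines are dominated. Here the surviving (envelope) indices are i = 3, i = 2, i = 1, i = 0.
Intersections between consecutive envelope lines give the roots: for adjacent envelope indices i < j the intersection is x = (a_i − a_j) / (j − i). Reading off the sorted break points: {-6, -5, 6}.
Verification: at each break x_0, at least two indices attain the minimum of min_i(a_i + i · x_0).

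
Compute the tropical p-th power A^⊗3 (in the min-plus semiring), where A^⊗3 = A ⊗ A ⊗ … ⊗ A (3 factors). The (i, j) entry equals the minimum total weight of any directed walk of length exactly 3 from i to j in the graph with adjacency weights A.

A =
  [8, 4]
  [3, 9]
A^⊗3 =
  [15, 11]
  [10, 15]

Each entry (A^⊗3)_ij equals the minimum over all length-3 walks i = v_0 → v_1 → … → v_3 = j of Σ_t A[v_t][v_{t+1}]. For example, for (i, j) = (0, 1) we minimise over 4 possible intermediate vertex sequences; the minimum is 11, attained along the walk 0 → 1 → 0 → 1.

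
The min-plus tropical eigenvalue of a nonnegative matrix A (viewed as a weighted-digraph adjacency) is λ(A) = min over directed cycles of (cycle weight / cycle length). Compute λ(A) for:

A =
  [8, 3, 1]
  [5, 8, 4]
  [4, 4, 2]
λ(A) = 2

Enumerate directed cycles and compute their means (weight / length). Sample:
  cycle 0 → 0: weight = 8, length = 1, mean = 8/1 ≈ 8.000
  cycle 1 → 1: weight = 8, length = 1, mean = 8/1 ≈ 8.000
  cycle 2 → 2: weight = 2, length = 1, mean = 2/1 ≈ 2.000
  cycle 0 → 1 → 0: weight = 8, length = 2, mean = 8/2 ≈ 4.000
  cycle 0 → 2 → 0: weight = 5, length = 2, mean = 5/2 ≈ 2.500
  cycle 1 → 0 → 1: weight = 8, length = 2, mean = 8/2 ≈ 4.000
Minimum mean = 2.000, attained e.g. along the cycle 2 → 2 with weight 2 and length 1. So λ(A) = 2/1 = 2.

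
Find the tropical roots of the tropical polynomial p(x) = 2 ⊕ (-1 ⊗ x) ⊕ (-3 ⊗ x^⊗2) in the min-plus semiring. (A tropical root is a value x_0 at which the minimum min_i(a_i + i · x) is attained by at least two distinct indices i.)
Roots: {2, 3}

Each tropical root is a break point of the lower envelope of the lines y = a_i + i · x (there are 3 lines, with slopes 0, 1, ..., 2). Only the lines that attain the minimum somewhere contribute to roots; other lines are dominated. Here the surviving (envelope) indices are i = 2, i = 1, i = 0.
Intersections between consecutive envelope lines give the roots: for adjacent envelope indices i < j the intersection is x = (a_i − a_j) / (j − i). Reading off the sorted break points: {2, 3}.
Verification: at each break x_0, at least two indices attain the minimum of min_i(a_i + i · x_0).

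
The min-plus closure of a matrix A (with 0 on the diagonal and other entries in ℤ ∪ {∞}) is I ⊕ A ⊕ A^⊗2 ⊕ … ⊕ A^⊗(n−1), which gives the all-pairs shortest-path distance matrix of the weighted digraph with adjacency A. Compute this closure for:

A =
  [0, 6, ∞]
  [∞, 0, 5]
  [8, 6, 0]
Closure =
  [0, 6, 11]
  [13, 0, 5]
  [8, 6, 0]

This is the Floyd-Warshall all-pairs shortest-path computation. For each intermediate vertex k = 0, 1, …, 2, update dist[i][j] ← min(dist[i][j], dist[i][k] + dist[k][j]). The final matrix gives, for each (i, j), the minimum total weight of any directed path from i to j (possibly empty when i = j).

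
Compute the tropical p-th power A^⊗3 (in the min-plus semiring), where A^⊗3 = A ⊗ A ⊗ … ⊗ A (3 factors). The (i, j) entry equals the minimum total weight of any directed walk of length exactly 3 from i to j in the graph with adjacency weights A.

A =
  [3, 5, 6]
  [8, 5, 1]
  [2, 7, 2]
A^⊗3 =
  [8, 11, 8]
  [5, 8, 5]
  [6, 9, 6]

Each entry (A^⊗3)_ij equals the minimum over all length-3 walks i = v_0 → v_1 → … → v_3 = j of Σ_t A[v_t][v_{t+1}]. For example, for (i, j) = (0, 2) we minimise over 9 possible intermediate vertex sequences; the minimum is 8, attained along the walk 0 → 1 → 2 → 2.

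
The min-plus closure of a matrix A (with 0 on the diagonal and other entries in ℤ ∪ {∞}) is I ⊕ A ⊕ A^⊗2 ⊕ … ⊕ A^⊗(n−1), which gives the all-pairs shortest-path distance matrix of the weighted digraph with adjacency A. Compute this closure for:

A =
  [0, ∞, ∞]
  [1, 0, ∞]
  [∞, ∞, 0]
Closure =
  [0, ∞, ∞]
  [1, 0, ∞]
  [∞, ∞, 0]

This is the Floyd-Warshall all-pairs shortest-path computation. For each intermediate vertex k = 0, 1, …, 2, update dist[i][j] ← min(dist[i][j], dist[i][k] + dist[k][j]). The final matrix gives, for each (i, j), the minimum total weight of any directed path from i to j (possibly empty when i = j).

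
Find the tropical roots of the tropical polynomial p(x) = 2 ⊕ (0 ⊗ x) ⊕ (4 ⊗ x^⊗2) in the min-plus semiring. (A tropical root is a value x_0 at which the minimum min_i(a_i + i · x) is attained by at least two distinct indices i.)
Roots: {-4, 2}

Each tropical root is a break point of the lower envelope of the lines y = a_i + i · x (there are 3 lines, with slopes 0, 1, ..., 2). Only the lines that attain the minimum somewhere contribute to roots; other lines are dominated. Here the surviving (envelope) indices are i = 2, i = 1, i = 0.
Intersections between consecutive envelope lines give the roots: for adjacent envelope indices i < j the intersection is x = (a_i − a_j) / (j − i). Reading off the sorted break points: {-4, 2}.
Verification: at each break x_0, at least two indices attain the minimum of min_i(a_i + i · x_0).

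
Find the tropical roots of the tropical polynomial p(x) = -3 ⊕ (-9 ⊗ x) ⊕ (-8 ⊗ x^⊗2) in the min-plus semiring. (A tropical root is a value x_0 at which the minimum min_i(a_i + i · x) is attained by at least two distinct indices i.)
Roots: {-1, 6}

Each tropical root is a break point of the lower envelope of the lines y = a_i + i · x (there are 3 lines, with slopes 0, 1, ..., 2). Only the lines that attain the minimum somewhere contribute to roots; other lines are dominated. Here the surviving (envelope) indices are i = 2, i = 1, i = 0.
Intersections between consecutive envelope lines give the roots: for adjacent envelope indices i < j the intersection is x = (a_i − a_j) / (j − i). Reading off the sorted break points: {-1, 6}.
Verification: at each break x_0, at least two indices attain the minimum of min_i(a_i + i · x_0).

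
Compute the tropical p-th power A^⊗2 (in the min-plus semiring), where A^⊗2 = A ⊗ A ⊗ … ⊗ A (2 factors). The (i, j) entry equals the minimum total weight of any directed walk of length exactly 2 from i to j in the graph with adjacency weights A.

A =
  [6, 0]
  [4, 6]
A^⊗2 =
  [4, 6]
  [10, 4]

Each entry (A^⊗2)_ij equals the minimum over all length-2 walks i = v_0 → v_1 → … → v_2 = j of Σ_t A[v_t][v_{t+1}]. For example, for (i, j) = (0, 1) we minimise over 2 possible intermediate vertex sequences; the minimum is 6, attained along the walk 0 → 0 → 1.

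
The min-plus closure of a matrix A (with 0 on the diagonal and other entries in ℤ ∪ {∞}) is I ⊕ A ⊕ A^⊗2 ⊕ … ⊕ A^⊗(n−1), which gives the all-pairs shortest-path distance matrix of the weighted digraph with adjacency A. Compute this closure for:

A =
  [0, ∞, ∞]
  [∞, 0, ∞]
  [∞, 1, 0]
Closure =
  [0, ∞, ∞]
  [∞, 0, ∞]
  [∞, 1, 0]

This is the Floyd-Warshall all-pairs shortest-path computation. For each intermediate vertex k = 0, 1, …, 2, update dist[i][j] ← min(dist[i][j], dist[i][k] + dist[k][j]). The final matrix gives, for each (i, j), the minimum total weight of any directed path from i to j (possibly empty when i = j).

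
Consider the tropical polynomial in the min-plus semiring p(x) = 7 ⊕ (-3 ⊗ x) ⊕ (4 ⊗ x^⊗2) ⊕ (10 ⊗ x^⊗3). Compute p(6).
p(6) = 3

A tropical monomial a ⊗ x^⊗i evaluates to a + i · x. Evaluating each term at x = 6:
  Term 0 contributes 7 + 0 · 6 = 7
  Term 1 contributes -3 + 1 · 6 = 3
  Term 2 contributes 4 + 2 · 6 = 16
  Term 3 contributes 10 + 3 · 6 = 28
p(6) = ⊕ of these = min[7, 3, 16, 28] = 3.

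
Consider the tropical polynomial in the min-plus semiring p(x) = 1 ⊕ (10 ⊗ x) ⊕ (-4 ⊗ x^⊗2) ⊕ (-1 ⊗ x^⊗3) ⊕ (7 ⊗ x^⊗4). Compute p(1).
p(1) = -2

A tropical monomial a ⊗ x^⊗i evaluates to a + i · x. Evaluating each term at x = 1:
  Term 0 contributes 1 + 0 · 1 = 1
  Term 1 contributes 10 + 1 · 1 = 11
  Term 2 contributes -4 + 2 · 1 = -2
  Term 3 contributes -1 + 3 · 1 = 2
  Term 4 contributes 7 + 4 · 1 = 11
p(1) = ⊕ of these = min[1, 11, -2, 2, 11] = -2.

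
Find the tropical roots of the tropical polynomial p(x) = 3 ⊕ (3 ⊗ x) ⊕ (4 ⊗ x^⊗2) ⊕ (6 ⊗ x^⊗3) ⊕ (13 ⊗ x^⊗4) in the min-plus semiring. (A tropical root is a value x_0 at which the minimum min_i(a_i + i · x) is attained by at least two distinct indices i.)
Roots: {-7, -2, -1, 0}

Each tropical root is a break point of the lower envelope of the lines y = a_i + i · x (there are 5 lines, with slopes 0, 1, ..., 4). Only the lines that attain the minimum somewhere contribute to roots; other lines are dominated. Here the surviving (envelope) indices are i = 4, i = 3, i = 2, i = 1, i = 0.
Intersections between consecutive envelope lines give the roots: for adjacent envelope indices i < j the intersection is x = (a_i − a_j) / (j − i). Reading off the sorted break points: {-7, -2, -1, 0}.
Verification: at each break x_0, at least two indices attain the minimum of min_i(a_i + i · x_0).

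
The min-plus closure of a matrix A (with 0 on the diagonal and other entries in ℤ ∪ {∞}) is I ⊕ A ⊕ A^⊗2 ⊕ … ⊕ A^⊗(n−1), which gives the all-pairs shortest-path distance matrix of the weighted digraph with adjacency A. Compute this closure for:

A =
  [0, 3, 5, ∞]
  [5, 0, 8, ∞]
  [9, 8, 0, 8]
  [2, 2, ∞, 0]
Closure =
  [0, 3, 5, 13]
  [5, 0, 8, 16]
  [9, 8, 0, 8]
  [2, 2, 7, 0]

This is the Floyd-Warshall all-pairs shortest-path computation. For each intermediate vertex k = 0, 1, …, 3, update dist[i][j] ← min(dist[i][j], dist[i][k] + dist[k][j]). The final matrix gives, for each (i, j), the minimum total weight of any directed path from i to j (possibly empty when i = j).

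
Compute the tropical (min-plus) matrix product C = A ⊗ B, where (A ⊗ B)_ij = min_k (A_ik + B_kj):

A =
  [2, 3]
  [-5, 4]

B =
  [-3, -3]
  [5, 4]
A ⊗ B =
  [-1, -1]
  [-8, -8]

Apply the min-plus product entry-by-entry:
  C[0][0] = min over k of (A[0][0] + B[0][0] = 2 + -3 = -1, A[0][1] + B[1][0] = 3 + 5 = 8) = -1 (attained at k = 0)
  C[0][1] = min over k of (A[0][0] + B[0][1] = 2 + -3 = -1, A[0][1] + B[1][1] = 3 + 4 = 7) = -1 (attained at k = 0)
  C[1][0] = min over k of (A[1][0] + B[0][0] = -5 + -3 = -8, A[1][1] + B[1][0] = 4 + 5 = 9) = -8 (attained at k = 0)
  C[1][1] = min over k of (A[1][0] + B[0][1] = -5 + -3 = -8, A[1][1] + B[1][1] = 4 + 4 = 8) = -8 (attained at k = 0)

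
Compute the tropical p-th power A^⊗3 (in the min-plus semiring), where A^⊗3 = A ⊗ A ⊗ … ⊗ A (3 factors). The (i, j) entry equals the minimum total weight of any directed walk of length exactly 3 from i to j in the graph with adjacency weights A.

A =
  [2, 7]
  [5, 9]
A^⊗3 =
  [6, 11]
  [9, 14]

Each entry (A^⊗3)_ij equals the minimum over all length-3 walks i = v_0 → v_1 → … → v_3 = j of Σ_t A[v_t][v_{t+1}]. For example, for (i, j) = (0, 1) we minimise over 4 possible intermediate vertex sequences; the minimum is 11, attained along the walk 0 → 0 → 0 → 1.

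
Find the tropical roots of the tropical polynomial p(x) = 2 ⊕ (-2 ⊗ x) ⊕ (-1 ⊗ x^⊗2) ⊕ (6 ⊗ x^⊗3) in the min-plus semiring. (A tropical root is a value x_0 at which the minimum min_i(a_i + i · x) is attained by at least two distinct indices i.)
Roots: {-7, -1, 4}

Each tropical root is a break point of the lower envelope of the lines y = a_i + i · x (there are 4 lines, with slopes 0, 1, ..., 3). Only the lines that attain the minimum somewhere contribute to roots; other lines are dominated. Here the surviving (envelope) indices are i = 3, i = 2, i = 1, i = 0.
Intersections between consecutive envelope lines give the roots: for adjacent envelope indices i < j the intersection is x = (a_i − a_j) / (j − i). Reading off the sorted break points: {-7, -1, 4}.
Verification: at each break x_0, at least two indices attain the minimum of min_i(a_i + i · x_0).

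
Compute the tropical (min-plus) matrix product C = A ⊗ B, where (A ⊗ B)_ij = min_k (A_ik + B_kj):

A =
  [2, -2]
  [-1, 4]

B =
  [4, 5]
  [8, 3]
A ⊗ B =
  [6, 1]
  [3, 4]

Apply the min-plus product entry-by-entry:
  C[0][0] = min over k of (A[0][0] + B[0][0] = 2 + 4 = 6, A[0][1] + B[1][0] = -2 + 8 = 6) = 6 (attained at k = 0)
  C[0][1] = min over k of (A[0][0] + B[0][1] = 2 + 5 = 7, A[0][1] + B[1][1] = -2 + 3 = 1) = 1 (attained at k = 1)
  C[1][0] = min over k of (A[1][0] + B[0][0] = -1 + 4 = 3, A[1][1] + B[1][0] = 4 + 8 = 12) = 3 (attained at k = 0)
  C[1][1] = min over k of (A[1][0] + B[0][1] = -1 + 5 = 4, A[1][1] + B[1][1] = 4 + 3 = 7) = 4 (attained at k = 0)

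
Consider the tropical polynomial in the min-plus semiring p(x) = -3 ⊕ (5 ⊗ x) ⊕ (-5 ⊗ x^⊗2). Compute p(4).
p(4) = -3

A tropical monomial a ⊗ x^⊗i evaluates to a + i · x. Evaluating each term at x = 4:
  Term 0 contributes -3 + 0 · 4 = -3
  Term 1 contributes 5 + 1 · 4 = 9
  Term 2 contributes -5 + 2 · 4 = 3
p(4) = ⊕ of these = min[-3, 9, 3] = -3.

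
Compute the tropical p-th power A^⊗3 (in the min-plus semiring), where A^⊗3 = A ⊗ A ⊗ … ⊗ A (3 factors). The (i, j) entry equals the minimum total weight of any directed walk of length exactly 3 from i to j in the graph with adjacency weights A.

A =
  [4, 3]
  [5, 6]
A^⊗3 =
  [12, 11]
  [13, 12]

Each entry (A^⊗3)_ij equals the minimum over all length-3 walks i = v_0 → v_1 → … → v_3 = j of Σ_t A[v_t][v_{t+1}]. For example, for (i, j) = (0, 1) we minimise over 4 possible intermediate vertex sequences; the minimum is 11, attained along the walk 0 → 0 → 0 → 1.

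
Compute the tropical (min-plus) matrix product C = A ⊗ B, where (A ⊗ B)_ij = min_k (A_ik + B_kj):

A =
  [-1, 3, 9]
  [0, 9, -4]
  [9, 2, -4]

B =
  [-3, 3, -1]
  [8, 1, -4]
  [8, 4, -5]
A ⊗ B =
  [-4, 2, -2]
  [-3, 0, -9]
  [4, 0, -9]

Apply the min-plus product entry-by-entry:
  C[0][0] = min over k of (A[0][0] + B[0][0] = -1 + -3 = -4, A[0][1] + B[1][0] = 3 + 8 = 11, A[0][2] + B[2][0] = 9 + 8 = 17) = -4 (attained at k = 0)
  C[0][1] = min over k of (A[0][0] + B[0][1] = -1 + 3 = 2, A[0][1] + B[1][1] = 3 + 1 = 4, A[0][2] + B[2][1] = 9 + 4 = 13) = 2 (attained at k = 0)
  C[0][2] = min over k of (A[0][0] + B[0][2] = -1 + -1 = -2, A[0][1] + B[1][2] = 3 + -4 = -1, A[0][2] + B[2][2] = 9 + -5 = 4) = -2 (attained at k = 0)
  C[1][0] = min over k of (A[1][0] + B[0][0] = 0 + -3 = -3, A[1][1] + B[1][0] = 9 + 8 = 17, A[1][2] + B[2][0] = -4 + 8 = 4) = -3 (attained at k = 0)
  C[1][1] = min over k of (A[1][0] + B[0][1] = 0 + 3 = 3, A[1][1] + B[1][1] = 9 + 1 = 10, A[1][2] + B[2][1] = -4 + 4 = 0) = 0 (attained at k = 2)
  C[1][2] = min over k of (A[1][0] + B[0][2] = 0 + -1 = -1, A[1][1] + B[1][2] = 9 + -4 = 5, A[1][2] + B[2][2] = -4 + -5 = -9) = -9 (attained at k = 2)
  C[2][0] = min over k of (A[2][0] + B[0][0] = 9 + -3 = 6, A[2][1] + B[1][0] = 2 + 8 = 10, A[2][2] + B[2][0] = -4 + 8 = 4) = 4 (attained at k = 2)
  C[2][1] = min over k of (A[2][0] + B[0][1] = 9 + 3 = 12, A[2][1] + B[1][1] = 2 + 1 = 3, A[2][2] + B[2][1] = -4 + 4 = 0) = 0 (attained at k = 2)
  C[2][2] = min over k of (A[2][0] + B[0][2] = 9 + -1 = 8, A[2][1] + B[1][2] = 2 + -4 = -2, A[2][2] + B[2][2] = -4 + -5 = -9) = -9 (attained at k = 2)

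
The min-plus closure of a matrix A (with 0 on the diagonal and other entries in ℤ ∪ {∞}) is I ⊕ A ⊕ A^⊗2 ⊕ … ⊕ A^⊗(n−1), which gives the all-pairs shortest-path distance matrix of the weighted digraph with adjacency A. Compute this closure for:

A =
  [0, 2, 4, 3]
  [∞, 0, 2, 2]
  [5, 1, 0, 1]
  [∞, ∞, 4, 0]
Closure =
  [0, 2, 4, 3]
  [7, 0, 2, 2]
  [5, 1, 0, 1]
  [9, 5, 4, 0]

This is the Floyd-Warshall all-pairs shortest-path computation. For each intermediate vertex k = 0, 1, …, 3, update dist[i][j] ← min(dist[i][j], dist[i][k] + dist[k][j]). The final matrix gives, for each (i, j), the minimum total weight of any directed path from i to j (possibly empty when i = j).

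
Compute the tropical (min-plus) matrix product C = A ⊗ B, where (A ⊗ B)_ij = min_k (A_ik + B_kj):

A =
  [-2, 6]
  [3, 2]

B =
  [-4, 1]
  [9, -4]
A ⊗ B =
  [-6, -1]
  [-1, -2]

Apply the min-plus product entry-by-entry:
  C[0][0] = min over k of (A[0][0] + B[0][0] = -2 + -4 = -6, A[0][1] + B[1][0] = 6 + 9 = 15) = -6 (attained at k = 0)
  C[0][1] = min over k of (A[0][0] + B[0][1] = -2 + 1 = -1, A[0][1] + B[1][1] = 6 + -4 = 2) = -1 (attained at k = 0)
  C[1][0] = min over k of (A[1][0] + B[0][0] = 3 + -4 = -1, A[1][1] + B[1][0] = 2 + 9 = 11) = -1 (attained at k = 0)
  C[1][1] = min over k of (A[1][0] + B[0][1] = 3 + 1 = 4, A[1][1] + B[1][1] = 2 + -4 = -2) = -2 (attained at k = 1)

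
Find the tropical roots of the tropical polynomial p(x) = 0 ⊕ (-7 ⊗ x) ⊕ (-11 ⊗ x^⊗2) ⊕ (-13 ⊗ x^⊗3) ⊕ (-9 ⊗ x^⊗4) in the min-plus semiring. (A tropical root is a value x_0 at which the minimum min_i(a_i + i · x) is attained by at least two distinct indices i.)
Roots: {-4, 2, 4, 7}

Each tropical root is a break point of the lower envelope of the lines y = a_i + i · x (there are 5 lines, with slopes 0, 1, ..., 4). Only the lines that attain the minimum somewhere contribute to roots; other lines are dominated. Here the surviving (envelope) indices are i = 4, i = 3, i = 2, i = 1, i = 0.
Intersections between consecutive envelope lines give the roots: for adjacent envelope indices i < j the intersection is x = (a_i − a_j) / (j − i). Reading off the sorted break points: {-4, 2, 4, 7}.
Verification: at each break x_0, at least two indices attain the minimum of min_i(a_i + i · x_0).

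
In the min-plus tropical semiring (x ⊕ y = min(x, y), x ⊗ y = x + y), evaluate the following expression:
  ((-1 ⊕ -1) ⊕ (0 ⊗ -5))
((-1 ⊕ -1) ⊕ (0 ⊗ -5)) = -5

Expand innermost to outermost. Recall ⊕ takes the minimum of its arguments and ⊗ takes their sum. Working out the expression ((-1 ⊕ -1) ⊕ (0 ⊗ -5)) gives -5.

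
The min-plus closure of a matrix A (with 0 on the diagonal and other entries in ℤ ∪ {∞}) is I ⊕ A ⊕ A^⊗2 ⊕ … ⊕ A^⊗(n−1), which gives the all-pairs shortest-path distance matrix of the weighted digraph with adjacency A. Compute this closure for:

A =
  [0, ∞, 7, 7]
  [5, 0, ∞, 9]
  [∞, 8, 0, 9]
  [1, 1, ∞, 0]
Closure =
  [0, 8, 7, 7]
  [5, 0, 12, 9]
  [10, 8, 0, 9]
  [1, 1, 8, 0]

This is the Floyd-Warshall all-pairs shortest-path computation. For each intermediate vertex k = 0, 1, …, 3, update dist[i][j] ← min(dist[i][j], dist[i][k] + dist[k][j]). The final matrix gives, for each (i, j), the minimum total weight of any directed path from i to j (possibly empty when i = j).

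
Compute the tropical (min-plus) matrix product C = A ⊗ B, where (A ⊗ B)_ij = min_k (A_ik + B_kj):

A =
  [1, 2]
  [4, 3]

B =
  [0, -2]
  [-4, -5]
A ⊗ B =
  [-2, -3]
  [-1, -2]

Apply the min-plus product entry-by-entry:
  C[0][0] = min over k of (A[0][0] + B[0][0] = 1 + 0 = 1, A[0][1] + B[1][0] = 2 + -4 = -2) = -2 (attained at k = 1)
  C[0][1] = min over k of (A[0][0] + B[0][1] = 1 + -2 = -1, A[0][1] + B[1][1] = 2 + -5 = -3) = -3 (attained at k = 1)
  C[1][0] = min over k of (A[1][0] + B[0][0] = 4 + 0 = 4, A[1][1] + B[1][0] = 3 + -4 = -1) = -1 (attained at k = 1)
  C[1][1] = min over k of (A[1][0] + B[0][1] = 4 + -2 = 2, A[1][1] + B[1][1] = 3 + -5 = -2) = -2 (attained at k = 1)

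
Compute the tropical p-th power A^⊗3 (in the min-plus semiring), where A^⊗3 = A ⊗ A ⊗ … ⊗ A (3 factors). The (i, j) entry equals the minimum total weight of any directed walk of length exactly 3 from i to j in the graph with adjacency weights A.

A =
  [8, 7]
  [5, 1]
A^⊗3 =
  [13, 9]
  [7, 3]

Each entry (A^⊗3)_ij equals the minimum over all length-3 walks i = v_0 → v_1 → … → v_3 = j of Σ_t A[v_t][v_{t+1}]. For example, for (i, j) = (0, 1) we minimise over 4 possible intermediate vertex sequences; the minimum is 9, attained along the walk 0 → 1 → 1 → 1.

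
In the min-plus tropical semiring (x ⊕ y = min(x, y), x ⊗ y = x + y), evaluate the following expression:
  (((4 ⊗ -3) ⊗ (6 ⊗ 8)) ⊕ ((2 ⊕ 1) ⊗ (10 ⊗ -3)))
(((4 ⊗ -3) ⊗ (6 ⊗ 8)) ⊕ ((2 ⊕ 1) ⊗ (10 ⊗ -3))) = 8

Expand innermost to outermost. Recall ⊕ takes the minimum of its arguments and ⊗ takes their sum. Working out the expression (((4 ⊗ -3) ⊗ (6 ⊗ 8)) ⊕ ((2 ⊕ 1) ⊗ (10 ⊗ -3))) gives 8.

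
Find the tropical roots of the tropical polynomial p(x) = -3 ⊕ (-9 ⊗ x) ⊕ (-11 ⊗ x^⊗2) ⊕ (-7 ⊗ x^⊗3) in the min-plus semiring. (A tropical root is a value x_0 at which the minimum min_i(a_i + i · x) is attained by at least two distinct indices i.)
Roots: {-4, 2, 6}

Each tropical root is a break point of the lower envelope of the lines y = a_i + i · x (there are 4 lines, with slopes 0, 1, ..., 3). Only the lines that attain the minimum somewhere contribute to roots; other lines are dominated. Here the surviving (envelope) indices are i = 3, i = 2, i = 1, i = 0.
Intersections between consecutive envelope lines give the roots: for adjacent envelope indices i < j the intersection is x = (a_i − a_j) / (j − i). Reading off the sorted break points: {-4, 2, 6}.
Verification: at each break x_0, at least two indices attain the minimum of min_i(a_i + i · x_0).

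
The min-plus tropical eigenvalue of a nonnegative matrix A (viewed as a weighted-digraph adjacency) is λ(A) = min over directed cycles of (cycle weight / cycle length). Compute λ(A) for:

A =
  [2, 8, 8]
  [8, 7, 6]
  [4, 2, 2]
λ(A) = 2

Enumerate directed cycles and compute their means (weight / length). Sample:
  cycle 0 → 0: weight = 2, length = 1, mean = 2/1 ≈ 2.000
  cycle 1 → 1: weight = 7, length = 1, mean = 7/1 ≈ 7.000
  cycle 2 → 2: weight = 2, length = 1, mean = 2/1 ≈ 2.000
  cycle 0 → 1 → 0: weight = 16, length = 2, mean = 16/2 ≈ 8.000
  cycle 0 → 2 → 0: weight = 12, length = 2, mean = 12/2 ≈ 6.000
  cycle 1 → 0 → 1: weight = 16, length = 2, mean = 16/2 ≈ 8.000
Minimum mean = 2.000, attained e.g. along the cycle 0 → 0 with weight 2 and length 1. So λ(A) = 2/1 = 2.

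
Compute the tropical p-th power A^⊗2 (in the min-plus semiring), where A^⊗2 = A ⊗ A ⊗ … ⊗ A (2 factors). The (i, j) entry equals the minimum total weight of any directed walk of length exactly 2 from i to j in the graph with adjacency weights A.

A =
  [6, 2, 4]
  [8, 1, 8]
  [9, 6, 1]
A^⊗2 =
  [10, 3, 5]
  [9, 2, 9]
  [10, 7, 2]

Each entry (A^⊗2)_ij equals the minimum over all length-2 walks i = v_0 → v_1 → … → v_2 = j of Σ_t A[v_t][v_{t+1}]. For example, for (i, j) = (0, 2) we minimise over 3 possible intermediate vertex sequences; the minimum is 5, attained along the walk 0 → 2 → 2.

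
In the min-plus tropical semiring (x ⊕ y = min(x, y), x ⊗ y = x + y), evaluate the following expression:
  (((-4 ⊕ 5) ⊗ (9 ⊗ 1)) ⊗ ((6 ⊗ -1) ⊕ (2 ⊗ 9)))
(((-4 ⊕ 5) ⊗ (9 ⊗ 1)) ⊗ ((6 ⊗ -1) ⊕ (2 ⊗ 9))) = 11

Expand innermost to outermost. Recall ⊕ takes the minimum of its arguments and ⊗ takes their sum. Working out the expression (((-4 ⊕ 5) ⊗ (9 ⊗ 1)) ⊗ ((6 ⊗ -1) ⊕ (2 ⊗ 9))) gives 11.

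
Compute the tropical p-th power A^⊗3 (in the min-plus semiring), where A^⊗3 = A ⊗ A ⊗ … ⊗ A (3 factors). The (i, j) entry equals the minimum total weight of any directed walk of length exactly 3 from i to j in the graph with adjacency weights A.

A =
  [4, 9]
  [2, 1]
A^⊗3 =
  [12, 11]
  [4, 3]

Each entry (A^⊗3)_ij equals the minimum over all length-3 walks i = v_0 → v_1 → … → v_3 = j of Σ_t A[v_t][v_{t+1}]. For example, for (i, j) = (0, 1) we minimise over 4 possible intermediate vertex sequences; the minimum is 11, attained along the walk 0 → 1 → 1 → 1.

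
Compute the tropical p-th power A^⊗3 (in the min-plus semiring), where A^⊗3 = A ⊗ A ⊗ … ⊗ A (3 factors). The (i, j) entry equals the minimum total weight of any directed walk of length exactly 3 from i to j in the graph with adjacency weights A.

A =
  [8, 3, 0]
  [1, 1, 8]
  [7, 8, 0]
A^⊗3 =
  [5, 5, 0]
  [3, 3, 1]
  [7, 8, 0]

Each entry (A^⊗3)_ij equals the minimum over all length-3 walks i = v_0 → v_1 → … → v_3 = j of Σ_t A[v_t][v_{t+1}]. For example, for (i, j) = (0, 2) we minimise over 9 possible intermediate vertex sequences; the minimum is 0, attained along the walk 0 → 2 → 2 → 2.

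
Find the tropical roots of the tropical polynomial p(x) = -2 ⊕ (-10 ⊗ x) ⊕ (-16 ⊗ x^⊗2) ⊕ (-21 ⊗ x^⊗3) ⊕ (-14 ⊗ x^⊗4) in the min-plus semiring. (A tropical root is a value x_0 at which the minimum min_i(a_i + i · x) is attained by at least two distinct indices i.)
Roots: {-7, 5, 6, 8}

Each tropical root is a break point of the lower envelope of the lines y = a_i + i · x (there are 5 lines, with slopes 0, 1, ..., 4). Only the lines that attain the minimum somewhere contribute to roots; other lines are dominated. Here the surviving (envelope) indices are i = 4, i = 3, i = 2, i = 1, i = 0.
Intersections between consecutive envelope lines give the roots: for adjacent envelope indices i < j the intersection is x = (a_i − a_j) / (j − i). Reading off the sorted break points: {-7, 5, 6, 8}.
Verification: at each break x_0, at least two indices attain the minimum of min_i(a_i + i · x_0).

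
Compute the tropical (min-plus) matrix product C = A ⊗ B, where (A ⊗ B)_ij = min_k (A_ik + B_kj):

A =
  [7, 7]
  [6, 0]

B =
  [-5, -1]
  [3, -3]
A ⊗ B =
  [2, 4]
  [1, -3]

Apply the min-plus product entry-by-entry:
  C[0][0] = min over k of (A[0][0] + B[0][0] = 7 + -5 = 2, A[0][1] + B[1][0] = 7 + 3 = 10) = 2 (attained at k = 0)
  C[0][1] = min over k of (A[0][0] + B[0][1] = 7 + -1 = 6, A[0][1] + B[1][1] = 7 + -3 = 4) = 4 (attained at k = 1)
  C[1][0] = min over k of (A[1][0] + B[0][0] = 6 + -5 = 1, A[1][1] + B[1][0] = 0 + 3 = 3) = 1 (attained at k = 0)
  C[1][1] = min over k of (A[1][0] + B[0][1] = 6 + -1 = 5, A[1][1] + B[1][1] = 0 + -3 = -3) = -3 (attained at k = 1)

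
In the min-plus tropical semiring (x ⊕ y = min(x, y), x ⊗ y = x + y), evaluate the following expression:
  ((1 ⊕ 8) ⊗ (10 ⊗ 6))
((1 ⊕ 8) ⊗ (10 ⊗ 6)) = 17

Expand innermost to outermost. Recall ⊕ takes the minimum of its arguments and ⊗ takes their sum. Working out the expression ((1 ⊕ 8) ⊗ (10 ⊗ 6)) gives 17.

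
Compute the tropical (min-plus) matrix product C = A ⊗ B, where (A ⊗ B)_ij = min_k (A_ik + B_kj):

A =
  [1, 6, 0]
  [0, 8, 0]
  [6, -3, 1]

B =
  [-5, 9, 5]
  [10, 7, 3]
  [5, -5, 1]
A ⊗ B =
  [-4, -5, 1]
  [-5, -5, 1]
  [1, -4, 0]

Apply the min-plus product entry-by-entry:
  C[0][0] = min over k of (A[0][0] + B[0][0] = 1 + -5 = -4, A[0][1] + B[1][0] = 6 + 10 = 16, A[0][2] + B[2][0] = 0 + 5 = 5) = -4 (attained at k = 0)
  C[0][1] = min over k of (A[0][0] + B[0][1] = 1 + 9 = 10, A[0][1] + B[1][1] = 6 + 7 = 13, A[0][2] + B[2][1] = 0 + -5 = -5) = -5 (attained at k = 2)
  C[0][2] = min over k of (A[0][0] + B[0][2] = 1 + 5 = 6, A[0][1] + B[1][2] = 6 + 3 = 9, A[0][2] + B[2][2] = 0 + 1 = 1) = 1 (attained at k = 2)
  C[1][0] = min over k of (A[1][0] + B[0][0] = 0 + -5 = -5, A[1][1] + B[1][0] = 8 + 10 = 18, A[1][2] + B[2][0] = 0 + 5 = 5) = -5 (attained at k = 0)
  C[1][1] = min over k of (A[1][0] + B[0][1] = 0 + 9 = 9, A[1][1] + B[1][1] = 8 + 7 = 15, A[1][2] + B[2][1] = 0 + -5 = -5) = -5 (attained at k = 2)
  C[1][2] = min over k of (A[1][0] + B[0][2] = 0 + 5 = 5, A[1][1] + B[1][2] = 8 + 3 = 11, A[1][2] + B[2][2] = 0 + 1 = 1) = 1 (attained at k = 2)
  C[2][0] = min over k of (A[2][0] + B[0][0] = 6 + -5 = 1, A[2][1] + B[1][0] = -3 + 10 = 7, A[2][2] + B[2][0] = 1 + 5 = 6) = 1 (attained at k = 0)
  C[2][1] = min over k of (A[2][0] + B[0][1] = 6 + 9 = 15, A[2][1] + B[1][1] = -3 + 7 = 4, A[2][2] + B[2][1] = 1 + -5 = -4) = -4 (attained at k = 2)
  C[2][2] = min over k of (A[2][0] + B[0][2] = 6 + 5 = 11, A[2][1] + B[1][2] = -3 + 3 = 0, A[2][2] + B[2][2] = 1 + 1 = 2) = 0 (attained at k = 1)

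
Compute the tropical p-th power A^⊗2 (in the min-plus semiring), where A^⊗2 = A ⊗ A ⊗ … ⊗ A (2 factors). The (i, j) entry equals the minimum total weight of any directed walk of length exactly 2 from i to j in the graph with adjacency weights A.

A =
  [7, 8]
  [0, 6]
A^⊗2 =
  [8, 14]
  [6, 8]

Each entry (A^⊗2)_ij equals the minimum over all length-2 walks i = v_0 → v_1 → … → v_2 = j of Σ_t A[v_t][v_{t+1}]. For example, for (i, j) = (0, 1) we minimise over 2 possible intermediate vertex sequences; the minimum is 14, attained along the walk 0 → 1 → 1.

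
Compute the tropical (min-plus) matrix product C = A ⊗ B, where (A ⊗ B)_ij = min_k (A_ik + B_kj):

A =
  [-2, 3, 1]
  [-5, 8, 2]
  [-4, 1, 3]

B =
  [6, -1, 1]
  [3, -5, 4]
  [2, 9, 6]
A ⊗ B =
  [3, -3, -1]
  [1, -6, -4]
  [2, -5, -3]

Apply the min-plus product entry-by-entry:
  C[0][0] = min over k of (A[0][0] + B[0][0] = -2 + 6 = 4, A[0][1] + B[1][0] = 3 + 3 = 6, A[0][2] + B[2][0] = 1 + 2 = 3) = 3 (attained at k = 2)
  C[0][1] = min over k of (A[0][0] + B[0][1] = -2 + -1 = -3, A[0][1] + B[1][1] = 3 + -5 = -2, A[0][2] + B[2][1] = 1 + 9 = 10) = -3 (attained at k = 0)
  C[0][2] = min over k of (A[0][0] + B[0][2] = -2 + 1 = -1, A[0][1] + B[1][2] = 3 + 4 = 7, A[0][2] + B[2][2] = 1 + 6 = 7) = -1 (attained at k = 0)
  C[1][0] = min over k of (A[1][0] + B[0][0] = -5 + 6 = 1, A[1][1] + B[1][0] = 8 + 3 = 11, A[1][2] + B[2][0] = 2 + 2 = 4) = 1 (attained at k = 0)
  C[1][1] = min over k of (A[1][0] + B[0][1] = -5 + -1 = -6, A[1][1] + B[1][1] = 8 + -5 = 3, A[1][2] + B[2][1] = 2 + 9 = 11) = -6 (attained at k = 0)
  C[1][2] = min over k of (A[1][0] + B[0][2] = -5 + 1 = -4, A[1][1] + B[1][2] = 8 + 4 = 12, A[1][2] + B[2][2] = 2 + 6 = 8) = -4 (attained at k = 0)
  C[2][0] = min over k of (A[2][0] + B[0][0] = -4 + 6 = 2, A[2][1] + B[1][0] = 1 + 3 = 4, A[2][2] + B[2][0] = 3 + 2 = 5) = 2 (attained at k = 0)
  C[2][1] = min over k of (A[2][0] + B[0][1] = -4 + -1 = -5, A[2][1] + B[1][1] = 1 + -5 = -4, A[2][2] + B[2][1] = 3 + 9 = 12) = -5 (attained at k = 0)
  C[2][2] = min over k of (A[2][0] + B[0][2] = -4 + 1 = -3, A[2][1] + B[1][2] = 1 + 4 = 5, A[2][2] + B[2][2] = 3 + 6 = 9) = -3 (attained at k = 0)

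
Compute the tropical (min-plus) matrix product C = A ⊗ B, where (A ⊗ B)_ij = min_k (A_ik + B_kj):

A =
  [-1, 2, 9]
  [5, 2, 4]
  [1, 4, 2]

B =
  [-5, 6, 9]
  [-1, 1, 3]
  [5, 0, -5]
A ⊗ B =
  [-6, 3, 4]
  [0, 3, -1]
  [-4, 2, -3]

Apply the min-plus product entry-by-entry:
  C[0][0] = min over k of (A[0][0] + B[0][0] = -1 + -5 = -6, A[0][1] + B[1][0] = 2 + -1 = 1, A[0][2] + B[2][0] = 9 + 5 = 14) = -6 (attained at k = 0)
  C[0][1] = min over k of (A[0][0] + B[0][1] = -1 + 6 = 5, A[0][1] + B[1][1] = 2 + 1 = 3, A[0][2] + B[2][1] = 9 + 0 = 9) = 3 (attained at k = 1)
  C[0][2] = min over k of (A[0][0] + B[0][2] = -1 + 9 = 8, A[0][1] + B[1][2] = 2 + 3 = 5, A[0][2] + B[2][2] = 9 + -5 = 4) = 4 (attained at k = 2)
  C[1][0] = min over k of (A[1][0] + B[0][0] = 5 + -5 = 0, A[1][1] + B[1][0] = 2 + -1 = 1, A[1][2] + B[2][0] = 4 + 5 = 9) = 0 (attained at k = 0)
  C[1][1] = min over k of (A[1][0] + B[0][1] = 5 + 6 = 11, A[1][1] + B[1][1] = 2 + 1 = 3, A[1][2] + B[2][1] = 4 + 0 = 4) = 3 (attained at k = 1)
  C[1][2] = min over k of (A[1][0] + B[0][2] = 5 + 9 = 14, A[1][1] + B[1][2] = 2 + 3 = 5, A[1][2] + B[2][2] = 4 + -5 = -1) = -1 (attained at k = 2)
  C[2][0] = min over k of (A[2][0] + B[0][0] = 1 + -5 = -4, A[2][1] + B[1][0] = 4 + -1 = 3, A[2][2] + B[2][0] = 2 + 5 = 7) = -4 (attained at k = 0)
  C[2][1] = min over k of (A[2][0] + B[0][1] = 1 + 6 = 7, A[2][1] + B[1][1] = 4 + 1 = 5, A[2][2] + B[2][1] = 2 + 0 = 2) = 2 (attained at k = 2)
  C[2][2] = min over k of (A[2][0] + B[0][2] = 1 + 9 = 10, A[2][1] + B[1][2] = 4 + 3 = 7, A[2][2] + B[2][2] = 2 + -5 = -3) = -3 (attained at k = 2)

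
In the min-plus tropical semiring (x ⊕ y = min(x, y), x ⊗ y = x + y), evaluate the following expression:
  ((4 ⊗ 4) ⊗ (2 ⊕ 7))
((4 ⊗ 4) ⊗ (2 ⊕ 7)) = 10

Expand innermost to outermost. Recall ⊕ takes the minimum of its arguments and ⊗ takes their sum. Working out the expression ((4 ⊗ 4) ⊗ (2 ⊕ 7)) gives 10.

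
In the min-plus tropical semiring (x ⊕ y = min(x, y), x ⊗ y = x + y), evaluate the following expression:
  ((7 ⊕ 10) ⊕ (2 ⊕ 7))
((7 ⊕ 10) ⊕ (2 ⊕ 7)) = 2

Expand innermost to outermost. Recall ⊕ takes the minimum of its arguments and ⊗ takes their sum. Working out the expression ((7 ⊕ 10) ⊕ (2 ⊕ 7)) gives 2.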